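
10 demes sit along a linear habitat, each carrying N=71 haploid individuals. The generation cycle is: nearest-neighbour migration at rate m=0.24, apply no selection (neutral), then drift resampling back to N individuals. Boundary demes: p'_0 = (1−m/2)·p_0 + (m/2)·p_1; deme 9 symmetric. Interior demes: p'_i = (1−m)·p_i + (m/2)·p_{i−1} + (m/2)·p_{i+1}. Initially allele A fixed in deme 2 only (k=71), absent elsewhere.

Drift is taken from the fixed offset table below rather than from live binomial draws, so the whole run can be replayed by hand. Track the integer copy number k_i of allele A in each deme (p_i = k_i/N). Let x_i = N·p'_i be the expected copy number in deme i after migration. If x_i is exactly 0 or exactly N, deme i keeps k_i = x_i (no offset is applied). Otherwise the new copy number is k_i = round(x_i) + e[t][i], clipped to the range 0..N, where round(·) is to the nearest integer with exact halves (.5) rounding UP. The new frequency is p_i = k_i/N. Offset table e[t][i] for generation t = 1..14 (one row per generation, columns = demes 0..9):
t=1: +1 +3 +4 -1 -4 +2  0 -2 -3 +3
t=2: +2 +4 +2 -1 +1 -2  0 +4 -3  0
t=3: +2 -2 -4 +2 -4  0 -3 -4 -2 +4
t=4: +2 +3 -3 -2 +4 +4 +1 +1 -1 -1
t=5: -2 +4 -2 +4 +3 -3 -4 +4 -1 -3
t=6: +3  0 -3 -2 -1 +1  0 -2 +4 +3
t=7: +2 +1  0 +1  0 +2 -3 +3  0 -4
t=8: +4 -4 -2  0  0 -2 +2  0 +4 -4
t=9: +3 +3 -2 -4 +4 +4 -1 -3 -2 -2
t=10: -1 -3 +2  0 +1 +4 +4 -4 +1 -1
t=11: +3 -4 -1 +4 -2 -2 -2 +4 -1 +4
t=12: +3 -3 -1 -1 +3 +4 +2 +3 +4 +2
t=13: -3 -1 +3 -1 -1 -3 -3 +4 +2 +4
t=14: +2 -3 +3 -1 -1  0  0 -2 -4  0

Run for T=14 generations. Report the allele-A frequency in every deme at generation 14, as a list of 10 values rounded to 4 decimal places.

t=0: k=[0 0 71 0 0 0 0 0 0 0]
t=1: x=[0.0000 8.5200 53.9600 8.5200 0.0000 0.0000 0.0000 0.0000 0.0000 0.0000] k=[0 12 58 8 0 0 0 0 0 0]
t=2: x=[1.4400 16.0800 46.4800 13.0400 0.9600 0.0000 0.0000 0.0000 0.0000 0.0000] k=[3 20 48 12 2 0 0 0 0 0]
t=3: x=[5.0400 21.3200 40.3200 15.1200 2.9600 0.2400 0.0000 0.0000 0.0000 0.0000] k=[7 19 36 17 0 0 0 0 0 0]
t=4: x=[8.4400 19.6000 31.6800 17.2400 2.0400 0.0000 0.0000 0.0000 0.0000 0.0000] k=[10 23 29 15 6 0 0 0 0 0]
t=5: x=[11.5600 22.1600 26.6000 15.6000 6.3600 0.7200 0.0000 0.0000 0.0000 0.0000] k=[10 26 25 20 9 0 0 0 0 0]
t=6: x=[11.9200 23.9600 24.5200 19.2800 9.2400 1.0800 0.0000 0.0000 0.0000 0.0000] k=[15 24 22 17 8 2 0 0 0 0]
t=7: x=[16.0800 22.6800 21.6400 16.5200 8.3600 2.4800 0.2400 0.0000 0.0000 0.0000] k=[18 24 22 18 8 4 0 0 0 0]
t=8: x=[18.7200 23.0400 21.7600 17.2800 8.7200 4.0000 0.4800 0.0000 0.0000 0.0000] k=[23 19 20 17 9 2 2 0 0 0]
t=9: x=[22.5200 19.6000 19.5200 16.4000 9.1200 2.8400 1.7600 0.2400 0.0000 0.0000] k=[26 23 18 12 13 7 1 0 0 0]
t=10: x=[25.6400 22.7600 17.8800 12.8400 12.1600 7.0000 1.6000 0.1200 0.0000 0.0000] k=[25 20 20 13 13 11 6 0 0 0]
t=11: x=[24.4000 20.6000 19.1600 13.8400 12.7600 10.6400 5.8800 0.7200 0.0000 0.0000] k=[27 17 18 18 11 9 4 5 0 0]
t=12: x=[25.8000 18.3200 17.8800 17.1600 11.6000 8.6400 4.7200 4.2800 0.6000 0.0000] k=[29 15 17 16 15 13 7 7 5 0]
t=13: x=[27.3200 16.9200 16.6400 16.0000 14.8800 12.5200 7.7200 6.7600 4.6400 0.6000] k=[24 16 20 15 14 10 5 11 7 5]
t=14: x=[23.0400 17.4400 18.9200 15.4800 13.6400 9.8800 6.3200 9.8000 7.2400 5.2400] k=[25 14 22 14 13 10 6 8 3 5]

[0.3521, 0.1972, 0.3099, 0.1972, 0.1831, 0.1408, 0.0845, 0.1127, 0.0423, 0.0704]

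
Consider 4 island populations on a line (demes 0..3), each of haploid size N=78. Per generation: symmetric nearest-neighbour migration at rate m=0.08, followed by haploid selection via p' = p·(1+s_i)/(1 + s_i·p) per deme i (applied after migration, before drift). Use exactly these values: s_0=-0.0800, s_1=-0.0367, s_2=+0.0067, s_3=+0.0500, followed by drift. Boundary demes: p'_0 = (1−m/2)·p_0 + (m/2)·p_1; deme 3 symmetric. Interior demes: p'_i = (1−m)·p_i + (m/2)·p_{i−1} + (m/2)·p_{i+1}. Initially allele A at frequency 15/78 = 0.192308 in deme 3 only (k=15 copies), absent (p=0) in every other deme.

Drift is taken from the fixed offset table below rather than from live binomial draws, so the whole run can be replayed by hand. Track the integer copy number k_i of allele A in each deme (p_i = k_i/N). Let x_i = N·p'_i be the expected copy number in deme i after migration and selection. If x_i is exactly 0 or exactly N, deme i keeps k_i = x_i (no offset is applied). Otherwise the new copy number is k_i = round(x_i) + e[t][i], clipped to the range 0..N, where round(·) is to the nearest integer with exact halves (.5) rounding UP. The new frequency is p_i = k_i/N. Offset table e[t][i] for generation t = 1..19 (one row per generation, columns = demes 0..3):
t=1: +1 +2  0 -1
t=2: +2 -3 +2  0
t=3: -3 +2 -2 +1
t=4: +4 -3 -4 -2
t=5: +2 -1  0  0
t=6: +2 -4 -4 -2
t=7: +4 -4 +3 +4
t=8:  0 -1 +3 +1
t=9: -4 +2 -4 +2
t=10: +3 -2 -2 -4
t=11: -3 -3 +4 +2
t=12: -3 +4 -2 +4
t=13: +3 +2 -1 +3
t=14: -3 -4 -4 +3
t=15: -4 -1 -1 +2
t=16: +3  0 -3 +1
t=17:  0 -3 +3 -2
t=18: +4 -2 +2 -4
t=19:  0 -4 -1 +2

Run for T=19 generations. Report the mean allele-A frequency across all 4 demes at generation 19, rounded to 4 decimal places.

0.1186

t=0: k=[0 0 0 15]
t=1: x=[0.0000 0.0000 0.6040 14.9817] k=[0 0 1 14]
t=2: x=[0.0000 0.0385 1.4897 14.0327] k=[0 0 3 14]
t=3: x=[0.0000 0.1156 3.3413 14.1153] k=[0 2 1 15]
t=4: x=[0.0736 1.8126 1.6105 15.0229] k=[4 0 0 13]
t=5: x=[3.5468 0.1541 0.5235 13.0000] k=[6 0 1 13]
t=6: x=[5.3307 0.2698 1.4495 13.0413] k=[7 0 0 11]
t=7: x=[6.2253 0.2698 0.4429 11.0134] k=[10 0 3 15]
t=8: x=[8.9198 0.5010 3.3815 15.1054] k=[9 0 6 16]
t=9: x=[8.0199 0.5781 6.1980 16.2178] k=[4 3 2 18]
t=10: x=[3.6581 2.8940 2.6973 18.0274] k=[7 1 1 14]
t=11: x=[6.2626 1.1952 1.5300 14.0327] k=[3 0 6 16]
t=12: x=[2.6574 0.3468 6.1980 16.2178] k=[0 4 4 20]
t=13: x=[0.1472 3.7058 4.6692 20.0788] k=[3 6 4 23]
t=14: x=[2.8796 5.6024 4.8704 23.0238] k=[0 2 1 26]
t=15: x=[0.0736 1.8126 2.0533 25.8360] k=[0 1 1 28]
t=16: x=[0.0368 0.9252 2.0936 27.7865] k=[3 1 0 29]
t=17: x=[2.6945 1.0023 1.2079 28.7195] k=[3 0 4 27]
t=18: x=[2.6574 0.2698 4.7899 26.9337] k=[7 0 7 23]
t=19: x=[6.2253 0.5396 7.4046 23.1462] k=[6 0 6 25]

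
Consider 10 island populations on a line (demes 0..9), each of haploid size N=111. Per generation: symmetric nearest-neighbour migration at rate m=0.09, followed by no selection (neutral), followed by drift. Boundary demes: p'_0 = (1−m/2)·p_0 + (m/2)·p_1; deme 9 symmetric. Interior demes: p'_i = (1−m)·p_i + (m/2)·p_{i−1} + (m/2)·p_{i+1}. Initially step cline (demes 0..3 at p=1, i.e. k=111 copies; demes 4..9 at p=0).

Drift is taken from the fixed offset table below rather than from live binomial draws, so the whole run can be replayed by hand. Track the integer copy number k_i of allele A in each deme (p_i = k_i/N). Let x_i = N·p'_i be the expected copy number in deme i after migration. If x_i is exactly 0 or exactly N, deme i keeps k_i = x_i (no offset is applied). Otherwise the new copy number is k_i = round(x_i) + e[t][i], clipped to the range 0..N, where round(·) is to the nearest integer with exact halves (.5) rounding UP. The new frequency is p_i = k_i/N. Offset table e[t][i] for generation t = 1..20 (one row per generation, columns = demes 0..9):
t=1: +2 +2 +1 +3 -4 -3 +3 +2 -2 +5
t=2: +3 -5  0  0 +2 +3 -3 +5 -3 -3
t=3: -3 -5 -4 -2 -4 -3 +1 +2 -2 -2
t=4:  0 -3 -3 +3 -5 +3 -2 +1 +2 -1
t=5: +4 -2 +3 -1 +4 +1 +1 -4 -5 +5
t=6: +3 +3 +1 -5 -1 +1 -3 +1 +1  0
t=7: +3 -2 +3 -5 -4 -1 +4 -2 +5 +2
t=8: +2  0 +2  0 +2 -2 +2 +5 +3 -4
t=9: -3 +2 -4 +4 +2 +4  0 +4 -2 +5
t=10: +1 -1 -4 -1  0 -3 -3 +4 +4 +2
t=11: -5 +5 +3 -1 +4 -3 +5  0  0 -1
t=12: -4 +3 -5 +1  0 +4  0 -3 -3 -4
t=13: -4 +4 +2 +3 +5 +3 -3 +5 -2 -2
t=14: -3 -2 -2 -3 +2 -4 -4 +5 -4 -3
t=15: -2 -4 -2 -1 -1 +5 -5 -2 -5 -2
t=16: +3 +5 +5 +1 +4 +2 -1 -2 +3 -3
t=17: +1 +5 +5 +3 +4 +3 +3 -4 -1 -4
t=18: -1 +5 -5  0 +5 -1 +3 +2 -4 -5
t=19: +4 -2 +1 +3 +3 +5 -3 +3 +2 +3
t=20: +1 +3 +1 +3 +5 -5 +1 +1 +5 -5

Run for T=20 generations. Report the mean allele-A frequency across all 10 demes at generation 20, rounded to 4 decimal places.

0.4495

t=0: k=[111 111 111 111 0 0 0 0 0 0]
t=1: x=[111.0000 111.0000 111.0000 106.0050 4.9950 0.0000 0.0000 0.0000 0.0000 0.0000] k=[111 111 111 109 1 0 0 0 0 0]
t=2: x=[111.0000 111.0000 110.9100 104.2300 5.8150 0.0450 0.0000 0.0000 0.0000 0.0000] k=[111 111 111 104 8 3 0 0 0 0]
t=3: x=[111.0000 111.0000 110.6850 99.9950 12.0950 3.0900 0.1350 0.0000 0.0000 0.0000] k=[111 111 107 98 8 0 1 0 0 0]
t=4: x=[111.0000 110.8200 106.7750 94.3550 11.6900 0.4050 0.9100 0.0450 0.0000 0.0000] k=[111 108 104 97 7 3 0 1 0 0]
t=5: x=[110.8650 107.9550 103.8650 93.2650 10.8700 3.0450 0.1800 0.9100 0.0450 0.0000] k=[111 106 107 92 15 4 1 0 0 0]
t=6: x=[110.7750 106.2700 106.2800 89.2100 17.9700 4.3600 1.0900 0.0450 0.0000 0.0000] k=[111 109 107 84 17 5 0 1 0 0]
t=7: x=[110.9100 109.0000 106.0550 82.0200 19.4750 5.3150 0.2700 0.9100 0.0450 0.0000] k=[111 107 109 77 15 4 4 0 5 0]
t=8: x=[110.8200 107.2700 107.4700 75.6500 17.2950 4.4950 3.8200 0.4050 4.5500 0.2250] k=[111 107 109 76 19 2 6 5 8 0]
t=9: x=[110.8200 107.2700 107.4250 74.9200 20.8000 2.9450 5.7750 5.1800 7.5050 0.3600] k=[108 109 103 79 23 7 6 9 6 5]
t=10: x=[108.0450 108.6850 102.1900 77.5600 24.8000 7.6750 6.1800 8.7300 6.0900 5.0450] k=[109 108 98 77 25 5 3 13 10 7]
t=11: x=[108.9550 107.5950 97.5050 75.6050 26.4400 5.8100 3.5400 12.4150 10.0000 7.1350] k=[104 111 101 75 30 3 9 12 10 6]
t=12: x=[104.3150 110.2350 100.2800 74.1450 30.8100 4.4850 8.8650 11.7750 9.9100 6.1800] k=[100 111 95 75 31 8 9 9 7 2]
t=13: x=[100.4950 109.7850 94.8200 73.9200 31.9450 9.0800 8.9550 8.9100 6.8650 2.2250] k=[96 111 97 77 37 12 6 14 5 0]
t=14: x=[96.6750 109.6950 96.7300 76.1000 37.6750 12.8550 6.6300 13.2350 5.1800 0.2250] k=[94 108 95 73 40 9 3 18 1 0]
t=15: x=[94.6300 106.7850 94.5950 72.5050 40.0900 10.1250 3.9450 16.5600 1.7200 0.0450] k=[93 103 93 72 39 15 0 15 0 0]
t=16: x=[93.4500 102.1000 92.5050 71.4600 39.4050 15.4050 1.3500 13.6500 0.6750 0.0000] k=[96 107 98 72 43 17 0 12 4 0]
t=17: x=[96.4950 106.1000 97.2350 71.8650 43.1350 17.4050 1.3050 11.1000 4.1800 0.1800] k=[97 111 102 75 47 20 4 7 3 0]
t=18: x=[97.6300 109.9650 101.1900 74.9550 47.0450 20.4950 4.8550 6.6850 3.0450 0.1350] k=[97 111 96 75 52 19 8 9 0 0]
t=19: x=[97.6300 109.6950 95.7300 74.9100 51.5500 19.9900 8.5400 8.5500 0.4050 0.0000] k=[102 108 97 78 55 25 6 12 2 0]
t=20: x=[102.2700 107.2350 96.6400 77.8200 54.6850 25.4950 7.1250 11.2800 2.3600 0.0900] k=[103 110 98 81 60 20 8 12 7 0]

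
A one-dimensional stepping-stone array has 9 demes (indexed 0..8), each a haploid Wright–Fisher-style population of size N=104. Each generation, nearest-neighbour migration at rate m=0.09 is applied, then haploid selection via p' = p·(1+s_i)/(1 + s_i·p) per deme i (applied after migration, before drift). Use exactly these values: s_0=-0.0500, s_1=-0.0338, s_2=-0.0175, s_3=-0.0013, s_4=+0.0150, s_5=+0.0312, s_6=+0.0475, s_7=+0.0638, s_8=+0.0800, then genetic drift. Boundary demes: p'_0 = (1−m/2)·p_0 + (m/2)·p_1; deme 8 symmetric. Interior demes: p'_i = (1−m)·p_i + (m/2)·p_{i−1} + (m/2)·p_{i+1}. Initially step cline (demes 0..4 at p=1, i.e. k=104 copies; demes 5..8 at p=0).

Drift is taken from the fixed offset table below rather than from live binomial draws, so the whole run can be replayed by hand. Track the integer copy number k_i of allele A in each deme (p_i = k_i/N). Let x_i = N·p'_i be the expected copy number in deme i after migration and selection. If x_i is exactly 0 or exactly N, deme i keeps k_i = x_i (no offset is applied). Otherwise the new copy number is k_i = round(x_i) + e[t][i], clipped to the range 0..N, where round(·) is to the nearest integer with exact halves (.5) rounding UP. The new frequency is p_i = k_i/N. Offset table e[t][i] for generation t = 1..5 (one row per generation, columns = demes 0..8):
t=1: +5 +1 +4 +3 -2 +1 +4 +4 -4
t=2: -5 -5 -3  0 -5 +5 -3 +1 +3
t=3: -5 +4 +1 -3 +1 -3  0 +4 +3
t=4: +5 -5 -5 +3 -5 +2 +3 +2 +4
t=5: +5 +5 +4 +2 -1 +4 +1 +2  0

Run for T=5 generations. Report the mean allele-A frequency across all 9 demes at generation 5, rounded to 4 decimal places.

0.5673

t=0: k=[104 104 104 104 104 0 0 0 0]
t=1: x=[104.0000 104.0000 104.0000 104.0000 99.3861 4.8192 0.0000 0.0000 0.0000] k=[104 104 104 104 97 6 0 0 0]
t=2: x=[104.0000 104.0000 104.0000 103.6846 93.3630 10.1018 0.2828 0.0000 0.0000] k=[104 104 104 104 88 15 0 0 0]
t=3: x=[104.0000 104.0000 104.0000 103.2791 85.6610 18.0640 0.7068 0.0000 0.0000] k=[104 104 104 100 87 15 1 0 0]
t=4: x=[104.0000 104.0000 103.8168 99.5895 84.5812 18.0640 1.6591 0.0479 0.0000] k=[104 104 99 103 80 20 5 2 0]
t=5: x=[104.0000 103.7671 99.3268 101.7822 78.6217 22.5631 5.7885 2.1727 0.0972] k=[104 104 103 104 78 27 7 4 0]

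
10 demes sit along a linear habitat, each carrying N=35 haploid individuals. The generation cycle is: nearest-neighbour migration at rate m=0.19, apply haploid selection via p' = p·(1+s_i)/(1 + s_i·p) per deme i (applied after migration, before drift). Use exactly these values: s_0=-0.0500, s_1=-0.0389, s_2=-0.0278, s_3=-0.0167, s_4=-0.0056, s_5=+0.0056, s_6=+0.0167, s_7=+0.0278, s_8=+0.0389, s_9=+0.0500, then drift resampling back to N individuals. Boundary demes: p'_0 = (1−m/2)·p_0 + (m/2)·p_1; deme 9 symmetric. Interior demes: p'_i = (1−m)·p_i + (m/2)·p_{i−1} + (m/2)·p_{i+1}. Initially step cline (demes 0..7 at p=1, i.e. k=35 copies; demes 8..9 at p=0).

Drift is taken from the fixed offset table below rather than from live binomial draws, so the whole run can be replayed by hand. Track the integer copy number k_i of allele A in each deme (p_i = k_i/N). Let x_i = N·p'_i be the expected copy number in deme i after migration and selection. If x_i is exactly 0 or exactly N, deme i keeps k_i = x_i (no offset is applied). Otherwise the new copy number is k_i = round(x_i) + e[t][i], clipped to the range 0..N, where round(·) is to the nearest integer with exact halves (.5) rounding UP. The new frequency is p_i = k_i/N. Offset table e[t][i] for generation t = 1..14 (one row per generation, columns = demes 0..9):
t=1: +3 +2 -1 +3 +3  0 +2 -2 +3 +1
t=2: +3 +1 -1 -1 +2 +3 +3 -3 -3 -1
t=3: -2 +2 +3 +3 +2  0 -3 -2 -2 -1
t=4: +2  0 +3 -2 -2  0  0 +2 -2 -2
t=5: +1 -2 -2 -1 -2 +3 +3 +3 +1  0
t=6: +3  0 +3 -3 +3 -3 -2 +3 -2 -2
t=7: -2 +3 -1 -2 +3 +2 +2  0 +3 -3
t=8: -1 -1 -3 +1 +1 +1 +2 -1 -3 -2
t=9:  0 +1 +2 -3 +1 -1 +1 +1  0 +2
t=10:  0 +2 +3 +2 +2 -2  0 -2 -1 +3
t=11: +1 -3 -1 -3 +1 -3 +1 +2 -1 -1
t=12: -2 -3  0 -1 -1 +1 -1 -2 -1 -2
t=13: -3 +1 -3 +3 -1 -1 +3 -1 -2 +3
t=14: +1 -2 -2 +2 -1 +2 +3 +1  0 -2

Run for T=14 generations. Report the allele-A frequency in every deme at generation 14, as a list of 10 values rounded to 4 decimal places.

[1.0000, 1.0000, 1.0000, 1.0000, 0.8857, 0.9143, 1.0000, 0.6571, 0.3143, 0.2286]

t=0: k=[35 35 35 35 35 35 35 35 0 0]
t=1: x=[35.0000 35.0000 35.0000 35.0000 35.0000 35.0000 35.0000 31.7566 3.4416 0.0000] k=[35 35 35 35 35 35 35 30 6 0]
t=2: x=[35.0000 35.0000 35.0000 35.0000 35.0000 35.0000 34.5327 28.3441 7.9419 0.5980] k=[35 35 35 35 35 35 35 25 5 0]
t=3: x=[35.0000 35.0000 35.0000 35.0000 35.0000 35.0000 34.0652 24.2553 6.6276 0.4984] k=[35 35 35 35 35 35 31 22 5 0]
t=4: x=[35.0000 35.0000 35.0000 35.0000 35.0000 34.6221 30.5892 21.4683 6.3356 0.4984] k=[35 35 35 35 35 35 31 23 4 0]
t=5: x=[35.0000 35.0000 35.0000 35.0000 35.0000 34.6221 30.6831 22.1786 5.6023 0.3988] k=[35 35 35 35 35 35 34 25 7 0]
t=6: x=[35.0000 35.0000 35.0000 35.0000 35.0000 34.9055 33.2675 24.3493 8.2839 0.6976] k=[35 35 35 35 35 32 31 27 6 0]
t=7: x=[35.0000 35.0000 35.0000 35.0000 34.7134 32.2044 30.7769 25.5750 7.6507 0.5980] k=[35 35 35 35 35 34 33 26 11 0]
t=8: x=[35.0000 35.0000 35.0000 35.0000 34.9045 34.0054 32.4692 25.4318 11.6750 1.0956] k=[35 35 35 35 35 35 34 24 9 0]
t=9: x=[35.0000 35.0000 35.0000 35.0000 35.0000 34.9055 33.1739 23.7355 9.8376 0.8967] k=[35 35 35 35 35 34 34 25 10 3]
t=10: x=[35.0000 35.0000 35.0000 35.0000 34.9045 34.0999 33.1739 24.6312 11.0465 3.8282] k=[35 35 35 35 35 32 33 23 10 7]
t=11: x=[35.0000 35.0000 35.0000 35.0000 34.7134 32.3935 32.0007 22.9327 11.2392 7.5705] k=[35 35 35 35 35 29 33 25 10 7]
t=12: x=[35.0000 35.0000 35.0000 35.0000 34.4268 29.9741 31.9070 24.5372 11.4318 7.5705] k=[35 35 35 35 33 31 31 23 10 6]
t=13: x=[35.0000 35.0000 35.0000 34.8068 32.9894 31.2089 30.3077 22.7443 11.1428 6.6385] k=[35 35 35 35 32 30 33 22 9 10]
t=14: x=[35.0000 35.0000 35.0000 34.7102 32.0800 30.4970 31.7196 22.0346 10.6100 10.2551] k=[35 35 35 35 31 32 35 23 11 8]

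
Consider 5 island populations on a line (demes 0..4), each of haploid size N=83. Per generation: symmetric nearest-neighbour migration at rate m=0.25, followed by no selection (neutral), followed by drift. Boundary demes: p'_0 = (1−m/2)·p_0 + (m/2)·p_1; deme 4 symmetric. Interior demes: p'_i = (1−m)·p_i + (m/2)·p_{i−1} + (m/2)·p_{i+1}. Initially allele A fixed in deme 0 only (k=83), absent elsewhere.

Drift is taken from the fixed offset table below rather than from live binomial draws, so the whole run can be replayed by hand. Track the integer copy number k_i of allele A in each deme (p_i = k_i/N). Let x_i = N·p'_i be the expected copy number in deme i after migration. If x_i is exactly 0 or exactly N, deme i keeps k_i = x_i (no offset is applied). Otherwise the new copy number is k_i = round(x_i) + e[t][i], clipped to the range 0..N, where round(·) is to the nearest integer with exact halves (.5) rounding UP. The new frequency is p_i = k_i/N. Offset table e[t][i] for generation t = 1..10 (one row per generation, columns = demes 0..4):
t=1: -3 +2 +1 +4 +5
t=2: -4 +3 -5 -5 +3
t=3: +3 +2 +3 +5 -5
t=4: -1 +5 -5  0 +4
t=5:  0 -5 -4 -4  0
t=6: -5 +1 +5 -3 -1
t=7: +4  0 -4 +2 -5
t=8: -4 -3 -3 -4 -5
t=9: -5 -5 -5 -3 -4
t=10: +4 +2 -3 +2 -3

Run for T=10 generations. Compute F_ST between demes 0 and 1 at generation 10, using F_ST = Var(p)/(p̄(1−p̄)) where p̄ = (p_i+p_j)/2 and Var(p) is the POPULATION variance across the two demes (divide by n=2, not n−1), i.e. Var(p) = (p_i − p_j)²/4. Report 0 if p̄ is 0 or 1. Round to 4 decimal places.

t=0: k=[83 0 0 0 0]
t=1: x=[72.6250 10.3750 0.0000 0.0000 0.0000] k=[70 12 0 0 0]
t=2: x=[62.7500 17.7500 1.5000 0.0000 0.0000] k=[59 21 0 0 0]
t=3: x=[54.2500 23.1250 2.6250 0.0000 0.0000] k=[57 25 6 0 0]
t=4: x=[53.0000 26.6250 7.6250 0.7500 0.0000] k=[52 32 3 1 0]
t=5: x=[49.5000 30.8750 6.3750 1.1250 0.1250] k=[50 26 2 0 0]
t=6: x=[47.0000 26.0000 4.7500 0.2500 0.0000] k=[42 27 10 0 0]
t=7: x=[40.1250 26.7500 10.8750 1.2500 0.0000] k=[44 27 7 3 0]
t=8: x=[41.8750 26.6250 9.0000 3.1250 0.3750] k=[38 24 6 0 0]
t=9: x=[36.2500 23.5000 7.5000 0.7500 0.0000] k=[31 19 3 0 0]
t=10: x=[29.5000 18.5000 4.6250 0.3750 0.0000] k=[34 21 2 2 0]

0.0277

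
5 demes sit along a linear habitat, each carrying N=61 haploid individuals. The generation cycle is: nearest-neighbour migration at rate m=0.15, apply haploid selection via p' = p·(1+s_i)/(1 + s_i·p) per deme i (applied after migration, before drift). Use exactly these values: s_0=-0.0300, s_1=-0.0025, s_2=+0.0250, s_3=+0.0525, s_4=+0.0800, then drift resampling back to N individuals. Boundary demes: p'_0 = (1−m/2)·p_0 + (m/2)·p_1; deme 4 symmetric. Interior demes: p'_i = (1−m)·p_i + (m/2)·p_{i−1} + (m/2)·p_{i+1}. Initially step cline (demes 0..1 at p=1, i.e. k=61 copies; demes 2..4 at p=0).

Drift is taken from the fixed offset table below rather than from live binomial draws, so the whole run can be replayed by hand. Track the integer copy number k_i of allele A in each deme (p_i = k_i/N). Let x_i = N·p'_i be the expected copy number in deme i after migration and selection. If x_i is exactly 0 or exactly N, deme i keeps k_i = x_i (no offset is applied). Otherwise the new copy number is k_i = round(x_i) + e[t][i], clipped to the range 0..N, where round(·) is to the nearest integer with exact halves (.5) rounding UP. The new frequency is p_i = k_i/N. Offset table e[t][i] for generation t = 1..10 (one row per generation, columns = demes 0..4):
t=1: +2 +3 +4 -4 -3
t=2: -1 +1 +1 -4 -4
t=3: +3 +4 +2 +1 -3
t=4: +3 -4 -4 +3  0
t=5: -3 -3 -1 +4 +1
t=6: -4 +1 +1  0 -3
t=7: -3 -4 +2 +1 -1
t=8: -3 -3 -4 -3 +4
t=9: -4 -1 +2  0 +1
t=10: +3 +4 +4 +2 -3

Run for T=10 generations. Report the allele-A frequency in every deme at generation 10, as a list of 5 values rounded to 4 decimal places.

t=0: k=[61 61 0 0 0]
t=1: x=[61.0000 56.4144 4.6806 0.0000 0.0000] k=[61 59 9 0 0]
t=2: x=[60.8454 55.3873 12.3159 0.7100 0.0000] k=[60 56 13 0 0]
t=3: x=[59.6607 53.0577 15.5342 1.0253 0.0000] k=[61 57 18 2 0]
t=4: x=[60.6908 54.3602 20.0560 3.2017 0.1620] k=[61 50 16 6 0]
t=5: x=[60.1498 48.2498 18.1129 6.5950 0.4857] k=[57 45 17 11 1]
t=6: x=[55.9610 43.7691 18.9712 11.1590 1.8857] k=[52 45 20 11 0]
t=7: x=[51.2276 43.6189 21.5428 11.3140 0.8900] k=[48 40 24 12 0]
t=8: x=[47.0754 39.3651 24.6619 12.5009 0.9709] k=[44 36 21 10 5]
t=9: x=[43.0161 35.4378 21.6436 10.9006 5.7644] k=[39 34 24 11 7]
t=10: x=[38.1917 33.5872 24.1342 12.1657 7.8092] k=[41 38 28 14 5]

[0.6721, 0.6230, 0.4590, 0.2295, 0.0820]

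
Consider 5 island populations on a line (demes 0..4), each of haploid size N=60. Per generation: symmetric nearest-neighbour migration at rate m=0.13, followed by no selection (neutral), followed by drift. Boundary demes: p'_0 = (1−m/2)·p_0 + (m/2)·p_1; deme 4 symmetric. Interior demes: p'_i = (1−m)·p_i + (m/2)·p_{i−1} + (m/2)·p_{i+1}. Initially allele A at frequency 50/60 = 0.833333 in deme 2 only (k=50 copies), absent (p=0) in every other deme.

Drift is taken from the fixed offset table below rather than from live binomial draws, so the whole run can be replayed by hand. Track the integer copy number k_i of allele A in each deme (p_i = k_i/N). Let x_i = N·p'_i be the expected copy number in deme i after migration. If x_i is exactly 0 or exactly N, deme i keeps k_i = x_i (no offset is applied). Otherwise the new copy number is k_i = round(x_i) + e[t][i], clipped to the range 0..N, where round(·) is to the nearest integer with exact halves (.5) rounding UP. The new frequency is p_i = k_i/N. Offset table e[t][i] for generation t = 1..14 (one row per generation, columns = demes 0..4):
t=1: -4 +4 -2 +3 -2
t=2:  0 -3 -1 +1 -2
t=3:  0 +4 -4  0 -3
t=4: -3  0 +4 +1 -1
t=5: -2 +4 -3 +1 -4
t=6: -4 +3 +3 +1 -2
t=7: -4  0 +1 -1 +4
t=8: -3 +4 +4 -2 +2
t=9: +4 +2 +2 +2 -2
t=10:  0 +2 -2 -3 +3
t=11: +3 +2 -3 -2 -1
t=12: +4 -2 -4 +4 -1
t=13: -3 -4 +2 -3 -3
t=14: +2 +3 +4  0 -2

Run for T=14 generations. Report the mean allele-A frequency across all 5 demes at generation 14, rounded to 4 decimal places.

t=0: k=[0 0 50 0 0]
t=1: x=[0.0000 3.2500 43.5000 3.2500 0.0000] k=[0 7 42 6 0]
t=2: x=[0.4550 8.8200 37.3850 7.9500 0.3900] k=[0 6 36 9 0]
t=3: x=[0.3900 7.5600 32.2950 10.1700 0.5850] k=[0 12 28 10 0]
t=4: x=[0.7800 12.2600 25.7900 10.5200 0.6500] k=[0 12 30 12 0]
t=5: x=[0.7800 12.3900 27.6600 12.3900 0.7800] k=[0 16 25 13 0]
t=6: x=[1.0400 15.5450 23.6350 12.9350 0.8450] k=[0 19 27 14 0]
t=7: x=[1.2350 18.2850 25.6350 13.9350 0.9100] k=[0 18 27 13 5]
t=8: x=[1.1700 17.4150 25.5050 13.3900 5.5200] k=[0 21 30 11 8]
t=9: x=[1.3650 20.2200 28.1800 12.0400 8.1950] k=[5 22 30 14 6]
t=10: x=[6.1050 21.4150 28.4400 14.5200 6.5200] k=[6 23 26 12 10]
t=11: x=[7.1050 22.0900 24.8950 12.7800 10.1300] k=[10 24 22 11 9]
t=12: x=[10.9100 22.9600 21.4150 11.5850 9.1300] k=[15 21 17 16 8]
t=13: x=[15.3900 20.3500 17.1950 15.5450 8.5200] k=[12 16 19 13 6]
t=14: x=[12.2600 15.9350 18.4150 12.9350 6.4550] k=[14 19 22 13 4]

0.2400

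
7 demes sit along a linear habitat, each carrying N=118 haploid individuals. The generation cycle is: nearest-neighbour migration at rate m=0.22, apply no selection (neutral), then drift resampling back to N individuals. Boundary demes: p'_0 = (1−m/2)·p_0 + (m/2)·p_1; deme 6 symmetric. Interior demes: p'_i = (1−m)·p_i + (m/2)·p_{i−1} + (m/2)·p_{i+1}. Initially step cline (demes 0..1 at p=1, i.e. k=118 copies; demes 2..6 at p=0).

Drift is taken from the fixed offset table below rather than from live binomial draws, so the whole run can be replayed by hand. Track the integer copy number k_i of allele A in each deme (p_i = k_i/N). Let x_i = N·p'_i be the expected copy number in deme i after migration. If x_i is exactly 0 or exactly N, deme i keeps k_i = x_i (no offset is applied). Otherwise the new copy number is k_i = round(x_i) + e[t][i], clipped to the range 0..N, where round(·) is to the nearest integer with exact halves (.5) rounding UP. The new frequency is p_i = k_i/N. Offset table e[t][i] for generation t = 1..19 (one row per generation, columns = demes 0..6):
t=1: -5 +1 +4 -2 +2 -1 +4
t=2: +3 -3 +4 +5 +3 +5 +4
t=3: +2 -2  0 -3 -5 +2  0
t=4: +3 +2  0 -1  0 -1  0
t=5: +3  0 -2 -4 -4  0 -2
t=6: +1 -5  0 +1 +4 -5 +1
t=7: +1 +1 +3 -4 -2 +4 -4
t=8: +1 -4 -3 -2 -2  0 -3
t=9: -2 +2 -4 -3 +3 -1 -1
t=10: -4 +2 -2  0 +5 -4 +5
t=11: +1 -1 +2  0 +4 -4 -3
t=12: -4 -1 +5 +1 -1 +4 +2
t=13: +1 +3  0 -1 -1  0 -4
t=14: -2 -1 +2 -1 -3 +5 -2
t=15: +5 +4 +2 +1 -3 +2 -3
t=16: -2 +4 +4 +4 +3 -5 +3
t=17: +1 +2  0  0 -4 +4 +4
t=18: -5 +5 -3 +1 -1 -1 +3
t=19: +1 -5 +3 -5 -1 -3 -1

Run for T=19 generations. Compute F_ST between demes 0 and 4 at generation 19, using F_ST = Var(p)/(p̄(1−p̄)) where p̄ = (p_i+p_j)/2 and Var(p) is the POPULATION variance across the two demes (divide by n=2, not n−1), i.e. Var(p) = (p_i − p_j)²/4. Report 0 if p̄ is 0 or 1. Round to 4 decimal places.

t=0: k=[118 118 0 0 0 0 0]
t=1: x=[118.0000 105.0200 12.9800 0.0000 0.0000 0.0000 0.0000] k=[118 106 17 0 0 0 0]
t=2: x=[116.6800 97.5300 24.9200 1.8700 0.0000 0.0000 0.0000] k=[118 95 29 7 0 0 0]
t=3: x=[115.4700 90.2700 33.8400 8.6500 0.7700 0.0000 0.0000] k=[117 88 34 6 0 0 0]
t=4: x=[113.8100 85.2500 36.8600 8.4200 0.6600 0.0000 0.0000] k=[117 87 37 7 1 0 0]
t=5: x=[113.7000 84.8000 39.2000 9.6400 1.5500 0.1100 0.0000] k=[117 85 37 6 0 0 0]
t=6: x=[113.4800 83.2400 38.8700 8.7500 0.6600 0.0000 0.0000] k=[114 78 39 10 5 0 0]
t=7: x=[110.0400 77.6700 40.1000 12.6400 5.0000 0.5500 0.0000] k=[111 79 43 9 3 5 0]
t=8: x=[107.4800 78.5600 43.2200 12.0800 3.8800 4.2300 0.5500] k=[108 75 40 10 2 4 0]
t=9: x=[104.3700 74.7800 40.5500 12.4200 3.1000 3.3400 0.4400] k=[102 77 37 9 6 2 0]
t=10: x=[99.2500 75.3500 38.3200 11.7500 5.8900 2.2200 0.2200] k=[95 77 36 12 11 0 5]
t=11: x=[93.0200 74.4700 37.8700 14.5300 9.9000 1.7600 4.4500] k=[94 73 40 15 14 0 1]
t=12: x=[91.6900 71.6800 40.8800 17.6400 12.5700 1.6500 0.8900] k=[88 71 46 19 12 6 3]
t=13: x=[86.1300 70.1200 45.7800 21.2000 12.1100 6.3300 3.3300] k=[87 73 46 20 11 6 0]
t=14: x=[85.4600 71.5700 46.1100 21.8700 11.4400 5.8900 0.6600] k=[83 71 48 21 8 11 0]
t=15: x=[81.6800 69.7900 47.5600 22.5400 9.7600 9.4600 1.2100] k=[87 74 50 24 7 11 0]
t=16: x=[85.5700 72.7900 49.7800 24.9900 9.3100 9.3500 1.2100] k=[84 77 54 29 12 4 4]
t=17: x=[83.2300 75.2400 53.7800 29.8800 12.9900 4.8800 4.0000] k=[84 77 54 30 9 9 8]
t=18: x=[83.2300 75.2400 53.8900 30.3300 11.3100 8.8900 8.1100] k=[78 80 51 31 10 8 11]
t=19: x=[78.2200 76.5900 51.9900 30.8900 12.0900 8.5500 10.6700] k=[79 72 55 26 11 6 10]

0.3519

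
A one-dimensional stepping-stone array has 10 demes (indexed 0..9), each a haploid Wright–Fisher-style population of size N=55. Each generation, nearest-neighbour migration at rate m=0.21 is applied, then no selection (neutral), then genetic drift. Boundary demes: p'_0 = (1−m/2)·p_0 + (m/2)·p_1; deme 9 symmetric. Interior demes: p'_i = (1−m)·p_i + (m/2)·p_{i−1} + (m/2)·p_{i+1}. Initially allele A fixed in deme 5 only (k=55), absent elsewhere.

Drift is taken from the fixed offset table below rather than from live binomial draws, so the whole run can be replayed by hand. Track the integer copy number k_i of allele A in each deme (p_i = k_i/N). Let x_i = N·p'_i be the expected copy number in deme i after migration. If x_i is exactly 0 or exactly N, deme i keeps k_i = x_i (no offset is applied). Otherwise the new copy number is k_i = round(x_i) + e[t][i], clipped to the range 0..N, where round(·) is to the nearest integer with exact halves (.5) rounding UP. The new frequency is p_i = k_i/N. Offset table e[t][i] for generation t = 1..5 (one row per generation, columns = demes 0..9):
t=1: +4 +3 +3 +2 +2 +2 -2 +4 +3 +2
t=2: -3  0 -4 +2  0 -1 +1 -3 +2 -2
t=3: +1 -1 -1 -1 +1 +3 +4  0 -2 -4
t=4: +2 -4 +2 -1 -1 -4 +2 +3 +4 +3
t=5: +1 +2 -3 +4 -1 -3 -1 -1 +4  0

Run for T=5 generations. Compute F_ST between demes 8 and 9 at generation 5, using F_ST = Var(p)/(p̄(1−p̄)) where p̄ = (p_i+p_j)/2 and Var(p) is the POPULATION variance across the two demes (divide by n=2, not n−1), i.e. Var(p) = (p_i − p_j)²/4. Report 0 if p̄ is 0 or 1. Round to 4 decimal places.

0.0784

t=0: k=[0 0 0 0 0 55 0 0 0 0]
t=1: x=[0.0000 0.0000 0.0000 0.0000 5.7750 43.4500 5.7750 0.0000 0.0000 0.0000] k=[0 0 0 0 8 45 4 0 0 0]
t=2: x=[0.0000 0.0000 0.0000 0.8400 11.0450 36.8100 7.8850 0.4200 0.0000 0.0000] k=[0 0 0 3 11 36 9 0 0 0]
t=3: x=[0.0000 0.0000 0.3150 3.5250 12.7850 30.5400 10.8900 0.9450 0.0000 0.0000] k=[0 0 0 3 14 34 15 1 0 0]
t=4: x=[0.0000 0.0000 0.3150 3.8400 14.9450 29.9050 15.5250 2.3650 0.1050 0.0000] k=[0 0 2 3 14 26 18 5 4 0]
t=5: x=[0.0000 0.2100 1.8950 4.0500 14.1050 23.9000 17.4750 6.2600 3.6850 0.4200] k=[0 2 0 8 13 21 16 5 8 0]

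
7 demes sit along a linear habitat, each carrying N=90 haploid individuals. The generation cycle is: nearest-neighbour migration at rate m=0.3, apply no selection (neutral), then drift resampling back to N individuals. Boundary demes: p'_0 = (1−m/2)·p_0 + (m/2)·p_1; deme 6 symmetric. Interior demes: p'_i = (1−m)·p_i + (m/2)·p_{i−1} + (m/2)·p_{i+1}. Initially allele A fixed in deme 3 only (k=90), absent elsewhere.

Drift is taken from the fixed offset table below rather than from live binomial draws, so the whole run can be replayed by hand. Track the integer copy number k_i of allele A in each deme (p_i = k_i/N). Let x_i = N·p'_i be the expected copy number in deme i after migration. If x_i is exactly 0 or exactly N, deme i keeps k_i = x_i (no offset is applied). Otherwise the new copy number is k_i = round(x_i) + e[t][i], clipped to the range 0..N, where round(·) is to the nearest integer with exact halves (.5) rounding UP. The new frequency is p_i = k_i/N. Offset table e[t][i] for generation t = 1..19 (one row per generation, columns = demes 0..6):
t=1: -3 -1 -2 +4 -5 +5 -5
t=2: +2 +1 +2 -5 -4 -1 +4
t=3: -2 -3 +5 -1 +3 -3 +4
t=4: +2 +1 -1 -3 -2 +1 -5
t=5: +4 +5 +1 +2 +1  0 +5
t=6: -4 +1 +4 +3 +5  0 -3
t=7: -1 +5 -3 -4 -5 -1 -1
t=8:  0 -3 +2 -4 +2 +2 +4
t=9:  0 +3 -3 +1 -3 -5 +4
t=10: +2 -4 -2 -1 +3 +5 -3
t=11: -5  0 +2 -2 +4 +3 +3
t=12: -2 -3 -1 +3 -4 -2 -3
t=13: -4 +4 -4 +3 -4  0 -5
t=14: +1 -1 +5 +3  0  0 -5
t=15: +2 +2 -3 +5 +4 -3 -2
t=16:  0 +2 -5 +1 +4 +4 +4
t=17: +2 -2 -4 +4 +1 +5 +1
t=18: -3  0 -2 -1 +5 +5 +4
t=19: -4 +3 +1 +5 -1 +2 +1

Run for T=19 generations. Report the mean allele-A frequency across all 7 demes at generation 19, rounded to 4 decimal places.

t=0: k=[0 0 0 90 0 0 0]
t=1: x=[0.0000 0.0000 13.5000 63.0000 13.5000 0.0000 0.0000] k=[0 0 12 67 9 0 0]
t=2: x=[0.0000 1.8000 18.4500 50.0500 16.3500 1.3500 0.0000] k=[0 3 20 45 12 0 0]
t=3: x=[0.4500 5.1000 21.2000 36.3000 15.1500 1.8000 0.0000] k=[0 2 26 35 18 0 0]
t=4: x=[0.3000 5.3000 23.7500 31.1000 17.8500 2.7000 0.0000] k=[2 6 23 28 16 4 0]
t=5: x=[2.6000 7.9500 21.2000 25.4500 16.0000 5.2000 0.6000] k=[7 13 22 27 17 5 6]
t=6: x=[7.9000 13.4500 21.4000 24.7500 16.7000 6.9500 5.8500] k=[4 14 25 28 22 7 3]
t=7: x=[5.5000 14.1500 23.8000 26.6500 20.6500 8.6500 3.6000] k=[5 19 21 23 16 8 3]
t=8: x=[7.1000 17.2000 21.0000 21.6500 15.8500 8.4500 3.7500] k=[7 14 23 18 18 10 8]
t=9: x=[8.0500 14.3000 20.9000 18.7500 16.8000 10.9000 8.3000] k=[8 17 18 20 14 6 12]
t=10: x=[9.3500 15.8000 18.1500 18.8000 13.7000 8.1000 11.1000] k=[11 12 16 18 17 13 8]
t=11: x=[11.1500 12.4500 15.7000 17.5500 16.5500 12.8500 8.7500] k=[6 12 18 16 21 16 12]
t=12: x=[6.9000 12.0000 16.8000 17.0500 19.5000 16.1500 12.6000] k=[5 9 16 20 16 14 10]
t=13: x=[5.6000 9.4500 15.5500 18.8000 16.3000 13.7000 10.6000] k=[2 13 12 22 12 14 6]
t=14: x=[3.6500 11.2000 13.6500 19.0000 13.8000 12.5000 7.2000] k=[5 10 19 22 14 13 2]
t=15: x=[5.7500 10.6000 18.1000 20.3500 15.0500 11.5000 3.6500] k=[8 13 15 25 19 9 2]
t=16: x=[8.7500 12.5500 16.2000 22.6000 18.4000 9.4500 3.0500] k=[9 15 11 24 22 13 7]
t=17: x=[9.9000 13.5000 13.5500 21.7500 20.9500 13.4500 7.9000] k=[12 12 10 26 22 18 9]
t=18: x=[12.0000 11.7000 12.7000 23.0000 22.0000 17.2500 10.3500] k=[9 12 11 22 27 22 14]
t=19: x=[9.4500 11.4000 12.8000 21.1000 25.5000 21.5500 15.2000] k=[5 14 14 26 25 24 16]

0.1968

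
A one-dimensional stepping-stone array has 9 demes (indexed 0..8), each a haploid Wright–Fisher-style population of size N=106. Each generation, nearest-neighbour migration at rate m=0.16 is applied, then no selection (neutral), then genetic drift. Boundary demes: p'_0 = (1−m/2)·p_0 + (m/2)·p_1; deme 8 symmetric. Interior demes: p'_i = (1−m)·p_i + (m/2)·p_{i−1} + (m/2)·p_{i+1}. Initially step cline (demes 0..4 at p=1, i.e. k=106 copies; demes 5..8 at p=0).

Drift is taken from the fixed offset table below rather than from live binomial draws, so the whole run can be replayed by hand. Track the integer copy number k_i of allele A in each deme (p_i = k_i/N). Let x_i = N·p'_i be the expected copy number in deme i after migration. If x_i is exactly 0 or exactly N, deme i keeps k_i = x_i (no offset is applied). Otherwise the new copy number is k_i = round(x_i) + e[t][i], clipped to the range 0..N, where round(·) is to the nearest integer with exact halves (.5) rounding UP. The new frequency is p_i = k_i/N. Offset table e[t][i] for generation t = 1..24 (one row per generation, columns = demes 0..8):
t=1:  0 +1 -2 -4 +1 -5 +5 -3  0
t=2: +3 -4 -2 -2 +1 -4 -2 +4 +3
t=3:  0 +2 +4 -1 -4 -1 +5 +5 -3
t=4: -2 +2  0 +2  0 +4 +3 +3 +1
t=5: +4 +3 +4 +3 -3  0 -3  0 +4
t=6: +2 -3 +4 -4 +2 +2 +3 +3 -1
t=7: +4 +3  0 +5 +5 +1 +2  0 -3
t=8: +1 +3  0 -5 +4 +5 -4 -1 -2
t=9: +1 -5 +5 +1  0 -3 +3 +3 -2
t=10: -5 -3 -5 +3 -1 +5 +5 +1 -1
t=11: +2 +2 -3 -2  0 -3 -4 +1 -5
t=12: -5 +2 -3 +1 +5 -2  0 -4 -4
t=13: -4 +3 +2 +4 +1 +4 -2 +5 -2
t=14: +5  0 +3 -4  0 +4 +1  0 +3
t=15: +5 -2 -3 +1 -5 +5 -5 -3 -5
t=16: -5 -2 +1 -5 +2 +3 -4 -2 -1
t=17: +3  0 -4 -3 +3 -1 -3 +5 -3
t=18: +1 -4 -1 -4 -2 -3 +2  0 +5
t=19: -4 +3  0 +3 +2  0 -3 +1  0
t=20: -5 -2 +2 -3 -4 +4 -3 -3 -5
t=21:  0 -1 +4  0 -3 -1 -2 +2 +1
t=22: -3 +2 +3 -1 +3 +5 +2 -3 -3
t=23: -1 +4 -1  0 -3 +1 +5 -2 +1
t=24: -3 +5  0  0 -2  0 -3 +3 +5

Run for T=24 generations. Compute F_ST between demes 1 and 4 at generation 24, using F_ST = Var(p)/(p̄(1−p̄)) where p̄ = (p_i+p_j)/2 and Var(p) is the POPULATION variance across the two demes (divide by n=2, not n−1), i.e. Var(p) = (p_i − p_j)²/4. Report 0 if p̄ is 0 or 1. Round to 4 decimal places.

0.2386

t=0: k=[106 106 106 106 106 0 0 0 0]
t=1: x=[106.0000 106.0000 106.0000 106.0000 97.5200 8.4800 0.0000 0.0000 0.0000] k=[106 106 106 106 99 3 0 0 0]
t=2: x=[106.0000 106.0000 106.0000 105.4400 91.8800 10.4400 0.2400 0.0000 0.0000] k=[106 106 106 103 93 6 0 0 0]
t=3: x=[106.0000 106.0000 105.7600 102.4400 86.8400 12.4800 0.4800 0.0000 0.0000] k=[106 106 106 101 83 11 5 0 0]
t=4: x=[106.0000 106.0000 105.6000 99.9600 78.6800 16.2800 5.0800 0.4000 0.0000] k=[106 106 106 102 79 20 8 3 0]
t=5: x=[106.0000 106.0000 105.6800 100.4800 76.1200 23.7600 8.5600 3.1600 0.2400] k=[106 106 106 103 73 24 6 3 4]
t=6: x=[106.0000 106.0000 105.7600 100.8400 71.4800 26.4800 7.2000 3.3200 3.9200] k=[106 106 106 97 73 28 10 6 3]
t=7: x=[106.0000 106.0000 105.2800 95.8000 71.3200 30.1600 11.1200 6.0800 3.2400] k=[106 106 105 101 76 31 13 6 0]
t=8: x=[106.0000 105.9200 104.7600 99.3200 74.4000 33.1600 13.8800 6.0800 0.4800] k=[106 106 105 94 78 38 10 5 0]
t=9: x=[106.0000 105.9200 104.2000 93.6000 76.0800 38.9600 11.8400 5.0000 0.4000] k=[106 101 106 95 76 36 15 8 0]
t=10: x=[105.6000 101.8000 104.7200 94.3600 74.3200 37.5200 16.1200 7.9200 0.6400] k=[101 99 100 97 73 43 21 9 0]
t=11: x=[100.8400 99.2400 99.6800 95.3200 72.5200 43.6400 21.8000 9.2400 0.7200] k=[103 101 97 93 73 41 18 10 0]
t=12: x=[102.8400 100.8400 97.0000 91.7200 72.0400 41.7200 19.2000 9.8400 0.8000] k=[98 103 94 93 77 40 19 6 0]
t=13: x=[98.4000 101.8800 94.6400 91.8000 75.3200 41.2800 19.6400 6.5600 0.4800] k=[94 105 97 96 76 45 18 12 0]
t=14: x=[94.8800 103.4800 97.5600 94.4800 75.1200 45.3200 19.6800 11.5200 0.9600] k=[100 103 101 90 75 49 21 12 4]
t=15: x=[100.2400 102.6000 100.2800 89.6800 74.1200 48.8400 22.5200 12.0800 4.6400] k=[105 101 97 91 69 54 18 9 0]
t=16: x=[104.6800 101.0000 96.8400 89.7200 69.5600 52.3200 20.1600 9.0000 0.7200] k=[100 99 98 85 72 55 16 7 0]
t=17: x=[99.9200 99.0000 97.0400 85.0000 71.6800 53.2400 18.4000 7.1600 0.5600] k=[103 99 93 82 75 52 15 12 0]
t=18: x=[102.6800 98.8400 92.6000 82.3200 73.7200 50.8800 17.7200 11.2800 0.9600] k=[104 95 92 78 72 48 20 11 6]
t=19: x=[103.2800 95.4800 91.1200 78.6400 70.5600 47.6800 21.5200 11.3200 6.4000] k=[99 98 91 82 73 48 19 12 6]
t=20: x=[98.9200 97.5200 90.8400 82.0000 71.7200 47.6800 20.7600 12.0800 6.4800] k=[94 96 93 79 68 52 18 9 1]
t=21: x=[94.1600 95.6000 92.1200 79.2400 67.6000 50.5600 20.0000 9.0800 1.6400] k=[94 95 96 79 65 50 18 11 3]
t=22: x=[94.0800 95.0000 94.5600 79.2400 64.9200 48.6400 20.0000 10.9200 3.6400] k=[91 97 98 78 68 54 22 8 1]
t=23: x=[91.4800 96.6000 96.3200 78.8000 67.6800 52.5600 23.4400 8.5600 1.5600] k=[90 101 95 79 65 54 28 7 3]
t=24: x=[90.8800 99.6400 94.2000 79.1600 65.2400 52.8000 28.4000 8.3600 3.3200] k=[88 105 94 79 63 53 25 11 8]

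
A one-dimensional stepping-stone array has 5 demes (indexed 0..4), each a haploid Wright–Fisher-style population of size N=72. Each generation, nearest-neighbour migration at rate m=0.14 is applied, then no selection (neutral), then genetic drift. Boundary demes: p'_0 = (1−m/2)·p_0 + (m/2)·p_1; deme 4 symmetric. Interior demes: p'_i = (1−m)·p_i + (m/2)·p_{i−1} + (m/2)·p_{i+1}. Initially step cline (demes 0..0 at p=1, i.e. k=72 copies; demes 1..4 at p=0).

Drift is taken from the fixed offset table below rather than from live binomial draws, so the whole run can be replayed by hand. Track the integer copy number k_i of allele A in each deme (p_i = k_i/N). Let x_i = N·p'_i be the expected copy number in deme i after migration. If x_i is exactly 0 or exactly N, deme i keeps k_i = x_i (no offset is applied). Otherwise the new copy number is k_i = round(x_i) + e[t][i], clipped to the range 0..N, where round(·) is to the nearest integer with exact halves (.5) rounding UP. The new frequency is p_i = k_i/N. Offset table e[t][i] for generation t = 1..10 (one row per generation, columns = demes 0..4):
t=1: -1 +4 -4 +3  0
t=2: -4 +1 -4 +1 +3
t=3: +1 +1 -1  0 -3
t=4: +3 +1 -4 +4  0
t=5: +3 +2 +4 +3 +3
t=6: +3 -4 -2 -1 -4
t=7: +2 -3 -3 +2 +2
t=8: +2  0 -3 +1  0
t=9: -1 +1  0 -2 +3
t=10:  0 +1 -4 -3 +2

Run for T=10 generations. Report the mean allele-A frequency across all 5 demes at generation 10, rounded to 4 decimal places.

0.2194

t=0: k=[72 0 0 0 0]
t=1: x=[66.9600 5.0400 0.0000 0.0000 0.0000] k=[66 9 0 0 0]
t=2: x=[62.0100 12.3600 0.6300 0.0000 0.0000] k=[58 13 0 0 0]
t=3: x=[54.8500 15.2400 0.9100 0.0000 0.0000] k=[56 16 0 0 0]
t=4: x=[53.2000 17.6800 1.1200 0.0000 0.0000] k=[56 19 0 0 0]
t=5: x=[53.4100 20.2600 1.3300 0.0000 0.0000] k=[56 22 5 0 0]
t=6: x=[53.6200 23.1900 5.8400 0.3500 0.0000] k=[57 19 4 0 0]
t=7: x=[54.3400 20.6100 4.7700 0.2800 0.0000] k=[56 18 2 2 0]
t=8: x=[53.3400 19.5400 3.1200 1.8600 0.1400] k=[55 20 0 3 0]
t=9: x=[52.5500 21.0500 1.6100 2.5800 0.2100] k=[52 22 2 1 3]
t=10: x=[49.9000 22.7000 3.3300 1.2100 2.8600] k=[50 24 0 0 5]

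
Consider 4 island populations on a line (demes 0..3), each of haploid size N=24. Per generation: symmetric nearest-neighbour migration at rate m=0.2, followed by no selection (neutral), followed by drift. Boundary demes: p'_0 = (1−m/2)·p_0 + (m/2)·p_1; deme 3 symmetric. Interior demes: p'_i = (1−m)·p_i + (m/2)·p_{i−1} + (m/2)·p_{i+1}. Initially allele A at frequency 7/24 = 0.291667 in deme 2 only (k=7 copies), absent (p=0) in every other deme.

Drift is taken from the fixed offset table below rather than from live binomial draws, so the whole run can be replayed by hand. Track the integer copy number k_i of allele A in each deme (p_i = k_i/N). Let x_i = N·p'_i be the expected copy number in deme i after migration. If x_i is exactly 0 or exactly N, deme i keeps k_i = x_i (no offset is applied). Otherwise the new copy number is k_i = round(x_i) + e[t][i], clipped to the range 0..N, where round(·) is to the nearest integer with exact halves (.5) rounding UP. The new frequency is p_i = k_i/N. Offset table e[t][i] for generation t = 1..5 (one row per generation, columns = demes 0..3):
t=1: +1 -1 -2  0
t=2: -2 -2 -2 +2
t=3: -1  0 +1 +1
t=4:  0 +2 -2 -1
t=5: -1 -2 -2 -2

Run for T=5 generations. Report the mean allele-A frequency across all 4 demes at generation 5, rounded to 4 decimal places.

t=0: k=[0 0 7 0]
t=1: x=[0.0000 0.7000 5.6000 0.7000] k=[0 0 4 1]
t=2: x=[0.0000 0.4000 3.3000 1.3000] k=[0 0 1 3]
t=3: x=[0.0000 0.1000 1.1000 2.8000] k=[0 0 2 4]
t=4: x=[0.0000 0.2000 2.0000 3.8000] k=[0 2 0 3]
t=5: x=[0.2000 1.6000 0.5000 2.7000] k=[0 0 0 1]

0.0104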